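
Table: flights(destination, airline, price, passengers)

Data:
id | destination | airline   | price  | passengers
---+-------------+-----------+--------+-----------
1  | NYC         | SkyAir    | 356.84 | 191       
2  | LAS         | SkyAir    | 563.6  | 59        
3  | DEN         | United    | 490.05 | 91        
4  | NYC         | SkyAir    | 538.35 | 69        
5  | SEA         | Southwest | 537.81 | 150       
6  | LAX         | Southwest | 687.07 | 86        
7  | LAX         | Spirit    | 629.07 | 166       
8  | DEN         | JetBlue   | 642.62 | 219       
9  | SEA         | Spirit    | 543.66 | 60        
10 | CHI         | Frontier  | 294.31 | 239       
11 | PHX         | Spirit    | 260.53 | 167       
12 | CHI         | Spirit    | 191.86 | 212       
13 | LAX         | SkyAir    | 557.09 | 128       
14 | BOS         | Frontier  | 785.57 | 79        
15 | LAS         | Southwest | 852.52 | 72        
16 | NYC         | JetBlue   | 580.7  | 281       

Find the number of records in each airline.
SELECT airline, COUNT(*) as count
FROM flights
GROUP BY airline

Result:
  Frontier: 2
  JetBlue: 2
  SkyAir: 4
  Southwest: 3
  Spirit: 4
  United: 1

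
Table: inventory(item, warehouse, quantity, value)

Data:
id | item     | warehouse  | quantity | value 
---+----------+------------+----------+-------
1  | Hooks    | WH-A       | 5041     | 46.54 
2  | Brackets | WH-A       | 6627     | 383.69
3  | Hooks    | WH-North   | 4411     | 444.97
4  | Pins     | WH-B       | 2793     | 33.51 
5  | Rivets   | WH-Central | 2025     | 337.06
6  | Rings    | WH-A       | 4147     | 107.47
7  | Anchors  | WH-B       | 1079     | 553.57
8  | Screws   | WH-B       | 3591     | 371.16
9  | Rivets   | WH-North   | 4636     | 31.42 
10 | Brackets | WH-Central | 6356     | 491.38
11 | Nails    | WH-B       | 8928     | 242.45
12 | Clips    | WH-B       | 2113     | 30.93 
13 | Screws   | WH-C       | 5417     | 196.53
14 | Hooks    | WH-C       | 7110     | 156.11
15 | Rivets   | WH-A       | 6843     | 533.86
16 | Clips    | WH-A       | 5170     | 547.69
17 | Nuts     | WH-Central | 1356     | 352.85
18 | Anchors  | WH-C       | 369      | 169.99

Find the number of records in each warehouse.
SELECT warehouse, COUNT(*) as count
FROM inventory
GROUP BY warehouse

Result:
  WH-A: 5
  WH-B: 5
  WH-C: 3
  WH-Central: 3
  WH-North: 2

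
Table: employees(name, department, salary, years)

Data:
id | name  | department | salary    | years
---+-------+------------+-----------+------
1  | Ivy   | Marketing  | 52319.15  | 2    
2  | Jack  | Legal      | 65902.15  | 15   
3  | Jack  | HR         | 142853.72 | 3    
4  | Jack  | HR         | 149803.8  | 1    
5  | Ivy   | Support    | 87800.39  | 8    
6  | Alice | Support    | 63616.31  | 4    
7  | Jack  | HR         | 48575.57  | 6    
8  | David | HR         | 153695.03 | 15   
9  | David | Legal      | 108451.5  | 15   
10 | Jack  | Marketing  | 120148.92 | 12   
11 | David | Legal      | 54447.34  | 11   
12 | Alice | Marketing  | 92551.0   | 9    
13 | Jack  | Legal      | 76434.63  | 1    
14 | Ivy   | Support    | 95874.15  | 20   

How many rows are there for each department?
SELECT department, COUNT(*) as count
FROM employees
GROUP BY department

Result:
  HR: 4
  Legal: 4
  Marketing: 3
  Support: 3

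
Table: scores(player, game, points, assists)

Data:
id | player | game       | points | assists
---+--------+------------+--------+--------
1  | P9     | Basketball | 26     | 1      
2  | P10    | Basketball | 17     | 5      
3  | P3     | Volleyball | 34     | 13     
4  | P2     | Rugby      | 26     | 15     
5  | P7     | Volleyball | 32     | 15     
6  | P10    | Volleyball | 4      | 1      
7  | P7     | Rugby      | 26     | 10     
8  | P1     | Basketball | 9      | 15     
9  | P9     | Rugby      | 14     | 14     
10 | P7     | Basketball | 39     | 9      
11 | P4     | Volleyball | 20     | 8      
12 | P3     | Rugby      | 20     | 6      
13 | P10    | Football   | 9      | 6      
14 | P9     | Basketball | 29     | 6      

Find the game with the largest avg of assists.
SELECT game, AVG(assists) as val
FROM scores
GROUP BY game
ORDER BY val DESC
LIMIT 1

Result: Rugby with avg(assists) = 11.25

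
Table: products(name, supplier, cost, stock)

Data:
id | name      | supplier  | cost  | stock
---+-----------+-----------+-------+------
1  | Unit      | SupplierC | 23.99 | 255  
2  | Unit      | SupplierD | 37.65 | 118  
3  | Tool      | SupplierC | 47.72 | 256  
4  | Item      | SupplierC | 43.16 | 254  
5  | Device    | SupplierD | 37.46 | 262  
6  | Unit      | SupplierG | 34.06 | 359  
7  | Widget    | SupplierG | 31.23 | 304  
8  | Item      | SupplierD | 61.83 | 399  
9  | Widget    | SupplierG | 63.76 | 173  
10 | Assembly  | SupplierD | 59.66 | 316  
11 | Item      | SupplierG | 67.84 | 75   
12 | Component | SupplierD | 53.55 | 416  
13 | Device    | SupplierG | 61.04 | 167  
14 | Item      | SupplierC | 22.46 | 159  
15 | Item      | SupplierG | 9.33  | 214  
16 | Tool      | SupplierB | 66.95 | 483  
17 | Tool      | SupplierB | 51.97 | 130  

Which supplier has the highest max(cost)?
SELECT supplier, MAX(cost) as val
FROM products
GROUP BY supplier
ORDER BY val DESC
LIMIT 1

Result: SupplierG with max(cost) = 67.84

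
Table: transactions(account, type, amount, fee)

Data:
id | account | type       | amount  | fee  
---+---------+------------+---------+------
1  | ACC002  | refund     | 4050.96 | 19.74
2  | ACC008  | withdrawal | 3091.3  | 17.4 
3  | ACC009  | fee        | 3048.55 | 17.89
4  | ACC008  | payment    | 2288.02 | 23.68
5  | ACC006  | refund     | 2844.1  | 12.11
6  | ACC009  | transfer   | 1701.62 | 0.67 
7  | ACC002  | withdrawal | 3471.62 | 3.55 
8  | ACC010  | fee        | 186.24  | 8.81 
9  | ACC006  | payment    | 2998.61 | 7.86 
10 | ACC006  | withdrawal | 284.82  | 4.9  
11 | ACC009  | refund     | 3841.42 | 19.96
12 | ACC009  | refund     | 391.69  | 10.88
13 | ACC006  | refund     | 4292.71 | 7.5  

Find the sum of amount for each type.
SELECT type, SUM(amount) as result
FROM transactions
GROUP BY type

Result:
  fee: 3234.79
  payment: 5286.63
  refund: 15420.88
  transfer: 1701.62
  withdrawal: 6847.74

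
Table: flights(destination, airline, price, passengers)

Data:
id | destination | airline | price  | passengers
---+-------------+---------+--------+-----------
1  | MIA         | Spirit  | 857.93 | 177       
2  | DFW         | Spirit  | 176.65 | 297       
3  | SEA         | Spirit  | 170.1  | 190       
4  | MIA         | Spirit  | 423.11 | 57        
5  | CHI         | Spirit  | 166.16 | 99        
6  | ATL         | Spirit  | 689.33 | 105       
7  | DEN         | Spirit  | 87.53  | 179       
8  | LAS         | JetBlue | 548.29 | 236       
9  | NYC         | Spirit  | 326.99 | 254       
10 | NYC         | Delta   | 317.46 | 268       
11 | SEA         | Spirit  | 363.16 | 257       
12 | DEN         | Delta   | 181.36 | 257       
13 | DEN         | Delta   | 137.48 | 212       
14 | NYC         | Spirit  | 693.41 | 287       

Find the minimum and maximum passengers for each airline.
SELECT airline, MIN(passengers), MAX(passengers)
FROM flights
GROUP BY airline

Result:
  Delta: min=212, max=268
  JetBlue: min=236, max=236
  Spirit: min=57, max=297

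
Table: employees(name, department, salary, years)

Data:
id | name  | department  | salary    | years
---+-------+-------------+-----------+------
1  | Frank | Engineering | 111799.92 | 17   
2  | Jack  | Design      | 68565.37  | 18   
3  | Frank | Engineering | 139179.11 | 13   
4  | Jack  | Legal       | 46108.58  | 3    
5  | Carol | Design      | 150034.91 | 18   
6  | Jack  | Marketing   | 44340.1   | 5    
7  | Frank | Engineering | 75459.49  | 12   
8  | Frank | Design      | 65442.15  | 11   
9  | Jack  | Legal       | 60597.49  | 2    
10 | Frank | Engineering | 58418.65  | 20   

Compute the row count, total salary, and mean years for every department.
SELECT department,
       COUNT(*) as cnt,
       SUM(salary) as total_salary,
       AVG(years) as avg_years
FROM employees
GROUP BY department

Result:
  Design: 3 records, 284042.43 total salary, 15.67 avg years
  Engineering: 4 records, 384857.17 total salary, 15.50 avg years
  Legal: 2 records, 106706.07 total salary, 2.50 avg years
  Marketing: 1 records, 44340.10 total salary, 5.00 avg years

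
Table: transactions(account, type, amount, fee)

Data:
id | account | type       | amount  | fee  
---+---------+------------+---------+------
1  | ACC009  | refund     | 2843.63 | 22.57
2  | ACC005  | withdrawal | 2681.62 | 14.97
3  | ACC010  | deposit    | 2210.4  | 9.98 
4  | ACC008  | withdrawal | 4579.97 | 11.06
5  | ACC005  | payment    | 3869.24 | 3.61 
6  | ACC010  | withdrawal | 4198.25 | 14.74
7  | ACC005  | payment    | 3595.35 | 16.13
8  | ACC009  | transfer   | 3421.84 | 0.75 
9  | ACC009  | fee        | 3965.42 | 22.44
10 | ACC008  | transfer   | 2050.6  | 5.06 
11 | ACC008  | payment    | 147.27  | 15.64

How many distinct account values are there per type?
SELECT type, COUNT(DISTINCT account)
FROM transactions
GROUP BY type

Result:
  deposit: 1 distinct
  fee: 1 distinct
  payment: 2 distinct
  refund: 1 distinct
  transfer: 2 distinct
  withdrawal: 3 distinct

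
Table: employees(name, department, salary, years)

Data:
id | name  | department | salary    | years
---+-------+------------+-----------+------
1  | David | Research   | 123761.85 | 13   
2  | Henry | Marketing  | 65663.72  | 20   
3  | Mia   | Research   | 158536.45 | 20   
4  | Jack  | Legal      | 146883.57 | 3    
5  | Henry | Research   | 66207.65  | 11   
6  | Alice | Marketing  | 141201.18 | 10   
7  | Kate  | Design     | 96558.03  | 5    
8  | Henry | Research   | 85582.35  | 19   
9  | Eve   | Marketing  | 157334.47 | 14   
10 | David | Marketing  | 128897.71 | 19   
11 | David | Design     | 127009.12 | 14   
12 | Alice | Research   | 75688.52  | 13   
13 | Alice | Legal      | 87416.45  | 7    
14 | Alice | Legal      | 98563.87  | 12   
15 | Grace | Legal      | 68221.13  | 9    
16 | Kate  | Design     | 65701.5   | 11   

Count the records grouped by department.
SELECT department, COUNT(*) as count
FROM employees
GROUP BY department

Result:
  Design: 3
  Legal: 4
  Marketing: 4
  Research: 5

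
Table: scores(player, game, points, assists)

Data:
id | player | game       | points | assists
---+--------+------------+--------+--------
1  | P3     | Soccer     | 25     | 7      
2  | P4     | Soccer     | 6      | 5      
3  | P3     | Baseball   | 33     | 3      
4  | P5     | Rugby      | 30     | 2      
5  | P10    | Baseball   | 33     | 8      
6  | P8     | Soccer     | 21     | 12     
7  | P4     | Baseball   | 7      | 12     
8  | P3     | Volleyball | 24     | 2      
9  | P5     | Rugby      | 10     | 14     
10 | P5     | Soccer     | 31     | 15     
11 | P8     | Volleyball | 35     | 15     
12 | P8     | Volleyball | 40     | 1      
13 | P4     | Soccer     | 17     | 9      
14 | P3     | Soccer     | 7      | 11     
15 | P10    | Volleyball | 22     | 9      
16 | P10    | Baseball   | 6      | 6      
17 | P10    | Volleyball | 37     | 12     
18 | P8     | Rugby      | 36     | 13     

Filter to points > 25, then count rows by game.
SELECT game, COUNT(*)
FROM scores
WHERE points > 25
GROUP BY game

Note: WHERE filters rows before grouping.

Result:
  Baseball: 2
  Rugby: 2
  Soccer: 1
  Volleyball: 3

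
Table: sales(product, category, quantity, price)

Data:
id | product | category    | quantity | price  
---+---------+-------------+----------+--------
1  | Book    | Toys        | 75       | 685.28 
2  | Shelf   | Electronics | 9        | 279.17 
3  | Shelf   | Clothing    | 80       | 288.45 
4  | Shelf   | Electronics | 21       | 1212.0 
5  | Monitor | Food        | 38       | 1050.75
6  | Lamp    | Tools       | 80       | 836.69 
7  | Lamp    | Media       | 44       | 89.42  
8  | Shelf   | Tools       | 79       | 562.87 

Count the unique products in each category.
SELECT category, COUNT(DISTINCT product)
FROM sales
GROUP BY category

Result:
  Clothing: 1 distinct
  Electronics: 1 distinct
  Food: 1 distinct
  Media: 1 distinct
  Tools: 2 distinct
  Toys: 1 distinct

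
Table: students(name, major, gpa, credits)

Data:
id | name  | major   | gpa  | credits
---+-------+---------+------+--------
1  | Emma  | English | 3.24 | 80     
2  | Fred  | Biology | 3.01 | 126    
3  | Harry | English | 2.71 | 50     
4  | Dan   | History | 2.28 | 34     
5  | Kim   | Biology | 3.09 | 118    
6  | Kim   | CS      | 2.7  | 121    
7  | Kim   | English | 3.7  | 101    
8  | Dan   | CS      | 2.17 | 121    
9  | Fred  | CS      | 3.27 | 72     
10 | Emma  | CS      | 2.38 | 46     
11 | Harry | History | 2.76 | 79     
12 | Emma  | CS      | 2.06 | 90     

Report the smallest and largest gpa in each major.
SELECT major, MIN(gpa), MAX(gpa)
FROM students
GROUP BY major

Result:
  Biology: min=3.01, max=3.09
  CS: min=2.06, max=3.27
  English: min=2.71, max=3.70
  History: min=2.28, max=2.76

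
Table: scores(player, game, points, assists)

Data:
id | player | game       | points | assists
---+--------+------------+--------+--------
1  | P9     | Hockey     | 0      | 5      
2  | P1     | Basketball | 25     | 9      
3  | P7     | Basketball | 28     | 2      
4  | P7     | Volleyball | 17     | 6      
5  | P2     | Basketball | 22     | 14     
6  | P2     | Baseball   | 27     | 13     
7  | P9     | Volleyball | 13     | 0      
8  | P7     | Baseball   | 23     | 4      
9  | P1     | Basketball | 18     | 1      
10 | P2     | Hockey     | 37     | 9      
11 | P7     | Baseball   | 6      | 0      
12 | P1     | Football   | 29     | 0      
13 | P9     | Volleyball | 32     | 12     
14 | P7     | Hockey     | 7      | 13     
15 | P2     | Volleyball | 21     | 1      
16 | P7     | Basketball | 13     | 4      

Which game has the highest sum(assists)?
SELECT game, SUM(assists) as val
FROM scores
GROUP BY game
ORDER BY val DESC
LIMIT 1

Result: Basketball with sum(assists) = 30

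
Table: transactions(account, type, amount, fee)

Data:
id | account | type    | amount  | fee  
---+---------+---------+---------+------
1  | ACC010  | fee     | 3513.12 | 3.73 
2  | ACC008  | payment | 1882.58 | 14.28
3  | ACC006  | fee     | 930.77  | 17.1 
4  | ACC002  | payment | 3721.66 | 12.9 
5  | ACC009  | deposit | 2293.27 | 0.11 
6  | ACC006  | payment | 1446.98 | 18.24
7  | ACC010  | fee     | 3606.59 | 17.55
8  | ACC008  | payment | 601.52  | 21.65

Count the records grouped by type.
SELECT type, COUNT(*) as count
FROM transactions
GROUP BY type

Result:
  deposit: 1
  fee: 3
  payment: 4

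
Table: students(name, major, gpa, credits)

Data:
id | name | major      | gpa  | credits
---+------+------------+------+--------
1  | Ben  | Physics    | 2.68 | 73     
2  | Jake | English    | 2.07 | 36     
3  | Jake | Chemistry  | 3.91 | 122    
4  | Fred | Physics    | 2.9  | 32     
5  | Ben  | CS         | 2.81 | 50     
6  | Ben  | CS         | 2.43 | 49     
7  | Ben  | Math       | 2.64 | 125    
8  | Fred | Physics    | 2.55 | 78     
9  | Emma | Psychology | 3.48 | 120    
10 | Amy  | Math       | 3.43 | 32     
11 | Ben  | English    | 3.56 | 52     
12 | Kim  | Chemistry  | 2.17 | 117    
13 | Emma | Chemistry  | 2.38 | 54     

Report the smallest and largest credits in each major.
SELECT major, MIN(credits), MAX(credits)
FROM students
GROUP BY major

Result:
  CS: min=49, max=50
  Chemistry: min=54, max=122
  English: min=36, max=52
  Math: min=32, max=125
  Physics: min=32, max=78
  Psychology: min=120, max=120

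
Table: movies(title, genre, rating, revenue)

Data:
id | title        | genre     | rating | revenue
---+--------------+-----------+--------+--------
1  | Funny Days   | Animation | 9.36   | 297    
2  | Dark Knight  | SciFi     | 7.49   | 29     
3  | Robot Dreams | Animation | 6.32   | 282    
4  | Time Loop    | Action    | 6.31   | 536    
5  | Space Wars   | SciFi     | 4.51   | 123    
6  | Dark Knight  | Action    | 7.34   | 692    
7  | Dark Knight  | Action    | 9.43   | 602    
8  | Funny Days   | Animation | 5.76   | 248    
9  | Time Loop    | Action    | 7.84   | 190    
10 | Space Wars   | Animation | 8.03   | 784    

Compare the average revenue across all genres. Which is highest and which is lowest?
SELECT genre, AVG(revenue)
FROM movies
GROUP BY genre
ORDER BY AVG(revenue)

All groups:
  SciFi: 76.00
  Animation: 402.75
  Action: 505.00

Highest: Action (505.00)
Lowest: SciFi (76.00)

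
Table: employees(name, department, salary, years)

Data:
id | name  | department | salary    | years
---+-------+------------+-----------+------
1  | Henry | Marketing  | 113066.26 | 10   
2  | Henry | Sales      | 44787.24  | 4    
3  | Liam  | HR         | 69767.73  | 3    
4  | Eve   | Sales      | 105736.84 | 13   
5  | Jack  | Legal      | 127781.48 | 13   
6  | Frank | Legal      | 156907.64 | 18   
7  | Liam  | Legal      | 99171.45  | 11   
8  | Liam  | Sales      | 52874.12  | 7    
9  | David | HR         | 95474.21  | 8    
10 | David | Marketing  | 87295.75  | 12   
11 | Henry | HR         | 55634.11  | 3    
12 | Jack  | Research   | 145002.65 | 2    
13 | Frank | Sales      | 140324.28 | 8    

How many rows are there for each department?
SELECT department, COUNT(*) as count
FROM employees
GROUP BY department

Result:
  HR: 3
  Legal: 3
  Marketing: 2
  Research: 1
  Sales: 4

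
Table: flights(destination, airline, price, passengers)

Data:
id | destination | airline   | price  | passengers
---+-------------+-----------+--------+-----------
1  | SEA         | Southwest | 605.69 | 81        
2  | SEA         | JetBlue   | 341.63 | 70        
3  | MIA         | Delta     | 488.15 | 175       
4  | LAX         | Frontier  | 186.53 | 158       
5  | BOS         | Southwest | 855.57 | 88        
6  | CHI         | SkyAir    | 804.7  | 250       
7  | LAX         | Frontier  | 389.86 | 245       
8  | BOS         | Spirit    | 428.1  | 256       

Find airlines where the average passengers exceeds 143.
SELECT airline, AVG(passengers)
FROM flights
GROUP BY airline
HAVING AVG(passengers) > 143

Result:
  Delta: avg=175.00
  Frontier: avg=201.50
  SkyAir: avg=250.00
  Spirit: avg=256.00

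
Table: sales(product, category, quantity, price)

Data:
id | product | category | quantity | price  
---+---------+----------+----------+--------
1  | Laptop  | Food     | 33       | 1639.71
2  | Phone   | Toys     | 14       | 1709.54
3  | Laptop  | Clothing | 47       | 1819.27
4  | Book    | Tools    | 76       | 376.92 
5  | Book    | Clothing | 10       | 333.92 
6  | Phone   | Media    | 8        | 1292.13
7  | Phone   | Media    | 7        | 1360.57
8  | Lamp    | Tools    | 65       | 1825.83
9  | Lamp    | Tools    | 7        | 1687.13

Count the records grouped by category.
SELECT category, COUNT(*) as count
FROM sales
GROUP BY category

Result:
  Clothing: 2
  Food: 1
  Media: 2
  Tools: 3
  Toys: 1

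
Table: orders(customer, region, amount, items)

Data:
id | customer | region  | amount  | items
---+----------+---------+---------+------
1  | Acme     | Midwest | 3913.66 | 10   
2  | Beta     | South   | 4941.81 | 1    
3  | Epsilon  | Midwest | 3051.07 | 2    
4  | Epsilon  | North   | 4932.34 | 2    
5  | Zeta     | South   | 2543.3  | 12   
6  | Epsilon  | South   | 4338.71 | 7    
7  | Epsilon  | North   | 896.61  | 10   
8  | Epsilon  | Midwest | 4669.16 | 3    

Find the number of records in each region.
SELECT region, COUNT(*) as count
FROM orders
GROUP BY region

Result:
  Midwest: 3
  North: 2
  South: 3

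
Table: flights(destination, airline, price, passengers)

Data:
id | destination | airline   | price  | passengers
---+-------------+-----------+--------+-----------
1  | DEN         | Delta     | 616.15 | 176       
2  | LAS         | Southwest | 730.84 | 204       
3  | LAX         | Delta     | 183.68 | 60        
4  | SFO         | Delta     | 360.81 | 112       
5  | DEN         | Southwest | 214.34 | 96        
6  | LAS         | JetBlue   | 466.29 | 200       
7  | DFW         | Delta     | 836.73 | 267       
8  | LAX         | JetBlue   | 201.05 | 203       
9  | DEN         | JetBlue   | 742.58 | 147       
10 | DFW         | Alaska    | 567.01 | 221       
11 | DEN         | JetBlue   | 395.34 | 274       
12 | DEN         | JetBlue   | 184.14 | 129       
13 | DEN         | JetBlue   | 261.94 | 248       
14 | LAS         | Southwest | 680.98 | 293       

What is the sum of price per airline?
SELECT airline, SUM(price) as result
FROM flights
GROUP BY airline

Result:
  Alaska: 567.01
  Delta: 1997.37
  JetBlue: 2251.34
  Southwest: 1626.16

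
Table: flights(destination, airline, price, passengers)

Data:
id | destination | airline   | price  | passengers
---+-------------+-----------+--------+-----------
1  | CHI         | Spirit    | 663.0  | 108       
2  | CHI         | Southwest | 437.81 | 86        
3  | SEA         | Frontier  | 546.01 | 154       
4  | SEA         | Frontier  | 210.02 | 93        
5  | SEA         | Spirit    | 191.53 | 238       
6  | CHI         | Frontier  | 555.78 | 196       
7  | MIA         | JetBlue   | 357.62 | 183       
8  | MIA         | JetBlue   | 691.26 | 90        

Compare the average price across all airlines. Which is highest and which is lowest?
SELECT airline, AVG(price)
FROM flights
GROUP BY airline
ORDER BY AVG(price)

All groups:
  Spirit: 427.27
  Frontier: 437.27
  Southwest: 437.81
  JetBlue: 524.44

Highest: JetBlue (524.44)
Lowest: Spirit (427.27)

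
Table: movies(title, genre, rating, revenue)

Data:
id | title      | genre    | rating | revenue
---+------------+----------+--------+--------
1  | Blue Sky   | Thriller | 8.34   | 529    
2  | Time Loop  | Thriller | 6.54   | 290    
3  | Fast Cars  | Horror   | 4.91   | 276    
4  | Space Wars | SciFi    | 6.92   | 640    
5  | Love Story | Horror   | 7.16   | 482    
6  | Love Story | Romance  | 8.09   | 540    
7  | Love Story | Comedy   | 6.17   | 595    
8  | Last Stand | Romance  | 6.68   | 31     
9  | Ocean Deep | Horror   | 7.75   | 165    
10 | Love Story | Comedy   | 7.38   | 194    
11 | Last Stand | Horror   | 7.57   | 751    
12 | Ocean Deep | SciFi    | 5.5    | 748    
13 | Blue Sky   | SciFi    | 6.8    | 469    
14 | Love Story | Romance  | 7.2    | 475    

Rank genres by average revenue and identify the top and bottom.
SELECT genre, AVG(revenue)
FROM movies
GROUP BY genre
ORDER BY AVG(revenue)

All groups:
  Romance: 348.67
  Comedy: 394.50
  Thriller: 409.50
  Horror: 418.50
  SciFi: 619.00

Highest: SciFi (619.00)
Lowest: Romance (348.67)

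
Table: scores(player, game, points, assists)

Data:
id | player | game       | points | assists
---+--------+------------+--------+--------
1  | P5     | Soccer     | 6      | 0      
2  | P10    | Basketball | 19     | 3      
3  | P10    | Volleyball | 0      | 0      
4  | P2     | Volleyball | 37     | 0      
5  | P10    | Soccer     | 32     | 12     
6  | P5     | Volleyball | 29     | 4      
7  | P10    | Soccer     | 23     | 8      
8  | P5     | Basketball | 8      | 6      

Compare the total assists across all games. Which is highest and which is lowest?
SELECT game, SUM(assists)
FROM scores
GROUP BY game
ORDER BY SUM(assists)

All groups:
  Volleyball: 4
  Basketball: 9
  Soccer: 20

Highest: Soccer (20)
Lowest: Volleyball (4)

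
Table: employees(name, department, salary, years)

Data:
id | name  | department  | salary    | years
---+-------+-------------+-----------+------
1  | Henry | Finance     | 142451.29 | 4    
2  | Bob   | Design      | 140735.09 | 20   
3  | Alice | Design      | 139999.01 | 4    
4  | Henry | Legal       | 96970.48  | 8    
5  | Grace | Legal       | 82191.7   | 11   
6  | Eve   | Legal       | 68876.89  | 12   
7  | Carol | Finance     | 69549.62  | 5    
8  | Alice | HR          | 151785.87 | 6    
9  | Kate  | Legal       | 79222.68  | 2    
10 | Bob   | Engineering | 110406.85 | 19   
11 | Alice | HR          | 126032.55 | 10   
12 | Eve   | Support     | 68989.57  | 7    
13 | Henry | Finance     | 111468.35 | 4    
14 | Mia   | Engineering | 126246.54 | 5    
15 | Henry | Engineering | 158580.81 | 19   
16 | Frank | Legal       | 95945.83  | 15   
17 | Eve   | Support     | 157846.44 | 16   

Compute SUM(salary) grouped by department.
SELECT department, SUM(salary) as result
FROM employees
GROUP BY department

Result:
  Design: 280734.10
  Engineering: 395234.20
  Finance: 323469.26
  HR: 277818.42
  Legal: 423207.58
  Support: 226836.01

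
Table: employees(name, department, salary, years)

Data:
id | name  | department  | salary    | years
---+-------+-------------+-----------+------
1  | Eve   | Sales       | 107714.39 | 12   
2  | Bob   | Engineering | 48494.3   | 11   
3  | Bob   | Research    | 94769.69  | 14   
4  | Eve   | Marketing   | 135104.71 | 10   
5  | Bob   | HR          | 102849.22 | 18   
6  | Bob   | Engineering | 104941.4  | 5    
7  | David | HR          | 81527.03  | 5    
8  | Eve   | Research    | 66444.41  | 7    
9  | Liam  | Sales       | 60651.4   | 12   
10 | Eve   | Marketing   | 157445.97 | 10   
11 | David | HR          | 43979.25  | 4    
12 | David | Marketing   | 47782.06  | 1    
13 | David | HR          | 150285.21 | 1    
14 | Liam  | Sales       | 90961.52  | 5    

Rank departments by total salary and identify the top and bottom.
SELECT department, SUM(salary)
FROM employees
GROUP BY department
ORDER BY SUM(salary)

All groups:
  Engineering: 153435.70
  Research: 161214.10
  Sales: 259327.31
  Marketing: 340332.74
  HR: 378640.71

Highest: HR (378640.71)
Lowest: Engineering (153435.70)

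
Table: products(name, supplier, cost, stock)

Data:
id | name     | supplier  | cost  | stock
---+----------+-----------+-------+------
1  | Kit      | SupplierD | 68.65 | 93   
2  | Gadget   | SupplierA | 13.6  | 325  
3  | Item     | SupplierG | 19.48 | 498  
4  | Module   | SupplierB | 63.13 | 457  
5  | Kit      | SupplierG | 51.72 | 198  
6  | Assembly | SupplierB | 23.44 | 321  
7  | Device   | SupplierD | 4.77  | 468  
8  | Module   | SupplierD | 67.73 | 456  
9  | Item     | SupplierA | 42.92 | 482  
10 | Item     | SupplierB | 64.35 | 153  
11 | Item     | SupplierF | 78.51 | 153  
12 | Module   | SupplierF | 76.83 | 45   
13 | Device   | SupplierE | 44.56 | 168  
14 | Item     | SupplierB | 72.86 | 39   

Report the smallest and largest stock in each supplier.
SELECT supplier, MIN(stock), MAX(stock)
FROM products
GROUP BY supplier

Result:
  SupplierA: min=325, max=482
  SupplierB: min=39, max=457
  SupplierD: min=93, max=468
  SupplierE: min=168, max=168
  SupplierF: min=45, max=153
  SupplierG: min=198, max=498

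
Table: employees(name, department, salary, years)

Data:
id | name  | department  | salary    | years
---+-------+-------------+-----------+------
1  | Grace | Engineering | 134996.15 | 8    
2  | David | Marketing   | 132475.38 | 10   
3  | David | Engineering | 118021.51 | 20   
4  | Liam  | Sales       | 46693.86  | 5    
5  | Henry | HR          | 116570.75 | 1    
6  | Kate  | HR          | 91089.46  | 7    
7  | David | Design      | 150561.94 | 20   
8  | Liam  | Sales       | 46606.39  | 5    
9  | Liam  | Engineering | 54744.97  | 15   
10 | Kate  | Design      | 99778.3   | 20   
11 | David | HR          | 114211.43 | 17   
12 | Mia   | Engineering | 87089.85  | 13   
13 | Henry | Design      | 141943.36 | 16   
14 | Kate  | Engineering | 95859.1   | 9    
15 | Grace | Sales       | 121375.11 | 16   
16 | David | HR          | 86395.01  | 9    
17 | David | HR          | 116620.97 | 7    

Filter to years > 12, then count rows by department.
SELECT department, COUNT(*)
FROM employees
WHERE years > 12
GROUP BY department

Note: WHERE filters rows before grouping.

Result:
  Design: 3
  Engineering: 3
  HR: 1
  Sales: 1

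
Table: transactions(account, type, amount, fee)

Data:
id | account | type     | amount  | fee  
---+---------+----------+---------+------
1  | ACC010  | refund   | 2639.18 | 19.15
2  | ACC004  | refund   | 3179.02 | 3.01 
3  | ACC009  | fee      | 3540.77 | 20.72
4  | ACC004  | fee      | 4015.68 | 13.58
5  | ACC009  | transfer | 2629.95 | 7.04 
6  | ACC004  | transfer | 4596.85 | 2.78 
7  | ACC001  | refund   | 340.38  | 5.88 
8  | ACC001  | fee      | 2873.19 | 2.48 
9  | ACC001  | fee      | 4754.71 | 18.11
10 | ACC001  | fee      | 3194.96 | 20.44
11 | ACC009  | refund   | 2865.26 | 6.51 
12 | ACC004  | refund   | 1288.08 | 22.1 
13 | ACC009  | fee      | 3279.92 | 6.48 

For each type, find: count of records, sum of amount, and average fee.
SELECT type,
       COUNT(*) as cnt,
       SUM(amount) as total_amount,
       AVG(fee) as avg_fee
FROM transactions
GROUP BY type

Result:
  fee: 6 records, 21659.23 total amount, 13.64 avg fee
  refund: 5 records, 10311.92 total amount, 11.33 avg fee
  transfer: 2 records, 7226.80 total amount, 4.91 avg fee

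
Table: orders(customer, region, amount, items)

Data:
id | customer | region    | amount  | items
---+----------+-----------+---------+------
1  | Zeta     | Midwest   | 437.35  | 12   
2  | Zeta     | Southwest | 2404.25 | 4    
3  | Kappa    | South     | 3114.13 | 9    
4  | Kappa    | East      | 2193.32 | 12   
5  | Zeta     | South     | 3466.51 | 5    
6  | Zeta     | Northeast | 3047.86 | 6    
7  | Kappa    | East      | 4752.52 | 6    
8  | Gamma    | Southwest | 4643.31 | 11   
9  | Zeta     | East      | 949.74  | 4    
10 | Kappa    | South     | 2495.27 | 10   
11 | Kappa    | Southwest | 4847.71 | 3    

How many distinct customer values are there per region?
SELECT region, COUNT(DISTINCT customer)
FROM orders
GROUP BY region

Result:
  East: 2 distinct
  Midwest: 1 distinct
  Northeast: 1 distinct
  South: 2 distinct
  Southwest: 3 distinct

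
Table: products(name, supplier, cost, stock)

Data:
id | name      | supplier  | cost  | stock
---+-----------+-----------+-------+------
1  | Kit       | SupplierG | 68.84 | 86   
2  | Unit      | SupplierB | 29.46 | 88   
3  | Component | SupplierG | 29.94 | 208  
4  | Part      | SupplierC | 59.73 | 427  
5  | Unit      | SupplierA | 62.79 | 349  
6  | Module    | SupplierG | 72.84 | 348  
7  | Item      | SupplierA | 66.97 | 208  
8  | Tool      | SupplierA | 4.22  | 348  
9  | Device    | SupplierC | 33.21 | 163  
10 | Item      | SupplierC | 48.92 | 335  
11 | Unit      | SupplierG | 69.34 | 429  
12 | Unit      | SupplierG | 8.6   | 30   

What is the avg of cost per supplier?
SELECT supplier, AVG(cost) as result
FROM products
GROUP BY supplier

Result:
  SupplierA: 44.66
  SupplierB: 29.46
  SupplierC: 47.29
  SupplierG: 49.91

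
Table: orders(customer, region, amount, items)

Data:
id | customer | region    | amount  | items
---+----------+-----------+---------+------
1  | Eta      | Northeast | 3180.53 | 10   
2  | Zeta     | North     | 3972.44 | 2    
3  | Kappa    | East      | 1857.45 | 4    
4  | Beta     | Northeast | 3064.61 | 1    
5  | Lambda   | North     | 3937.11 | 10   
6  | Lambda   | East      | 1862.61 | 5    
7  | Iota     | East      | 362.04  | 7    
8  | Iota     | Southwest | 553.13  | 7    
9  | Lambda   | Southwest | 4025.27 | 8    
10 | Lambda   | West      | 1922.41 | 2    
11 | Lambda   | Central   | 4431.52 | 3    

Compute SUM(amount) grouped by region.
SELECT region, SUM(amount) as result
FROM orders
GROUP BY region

Result:
  Central: 4431.52
  East: 4082.10
  North: 7909.55
  Northeast: 6245.14
  Southwest: 4578.40
  West: 1922.41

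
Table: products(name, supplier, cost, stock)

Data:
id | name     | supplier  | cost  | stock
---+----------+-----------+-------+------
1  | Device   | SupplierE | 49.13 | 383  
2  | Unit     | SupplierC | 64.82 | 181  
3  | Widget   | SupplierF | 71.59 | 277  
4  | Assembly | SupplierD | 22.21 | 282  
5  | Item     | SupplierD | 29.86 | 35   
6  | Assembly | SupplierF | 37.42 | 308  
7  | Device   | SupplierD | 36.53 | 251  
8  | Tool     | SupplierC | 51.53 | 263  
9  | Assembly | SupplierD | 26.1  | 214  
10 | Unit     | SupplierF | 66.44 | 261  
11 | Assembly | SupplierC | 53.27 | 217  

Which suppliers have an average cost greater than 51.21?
SELECT supplier, AVG(cost)
FROM products
GROUP BY supplier
HAVING AVG(cost) > 51.21

Result:
  SupplierC: avg=56.54
  SupplierF: avg=58.48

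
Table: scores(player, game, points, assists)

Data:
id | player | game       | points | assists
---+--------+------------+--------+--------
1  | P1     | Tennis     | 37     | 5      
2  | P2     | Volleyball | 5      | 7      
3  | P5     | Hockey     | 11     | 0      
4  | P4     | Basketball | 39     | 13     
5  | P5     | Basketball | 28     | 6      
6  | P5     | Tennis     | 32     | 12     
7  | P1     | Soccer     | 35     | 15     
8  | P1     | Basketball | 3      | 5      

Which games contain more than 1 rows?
SELECT game, COUNT(*) as cnt
FROM scores
GROUP BY game
HAVING COUNT(*) > 1

Result:
  Basketball: 3
  Tennis: 2

Note: HAVING filters groups after aggregation, WHERE filters rows before.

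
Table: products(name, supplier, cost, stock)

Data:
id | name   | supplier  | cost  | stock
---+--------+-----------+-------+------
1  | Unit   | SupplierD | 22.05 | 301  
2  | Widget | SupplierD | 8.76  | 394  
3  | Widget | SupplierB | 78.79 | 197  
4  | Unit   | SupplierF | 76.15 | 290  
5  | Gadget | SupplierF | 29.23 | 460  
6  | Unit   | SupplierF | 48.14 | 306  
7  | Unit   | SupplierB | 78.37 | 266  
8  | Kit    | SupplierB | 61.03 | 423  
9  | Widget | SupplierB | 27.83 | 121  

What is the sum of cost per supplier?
SELECT supplier, SUM(cost) as result
FROM products
GROUP BY supplier

Result:
  SupplierB: 246.02
  SupplierD: 30.81
  SupplierF: 153.52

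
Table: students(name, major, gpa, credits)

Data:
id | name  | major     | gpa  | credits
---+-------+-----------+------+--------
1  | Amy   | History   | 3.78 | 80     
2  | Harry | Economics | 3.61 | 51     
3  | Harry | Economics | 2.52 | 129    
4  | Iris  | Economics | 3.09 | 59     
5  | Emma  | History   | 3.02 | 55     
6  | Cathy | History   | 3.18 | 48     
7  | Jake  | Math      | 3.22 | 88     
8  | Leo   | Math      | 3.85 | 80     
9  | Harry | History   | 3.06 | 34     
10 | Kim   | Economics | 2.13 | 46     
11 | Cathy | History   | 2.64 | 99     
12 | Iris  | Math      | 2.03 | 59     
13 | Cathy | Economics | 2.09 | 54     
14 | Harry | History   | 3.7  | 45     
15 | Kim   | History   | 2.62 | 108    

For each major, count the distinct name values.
SELECT major, COUNT(DISTINCT name)
FROM students
GROUP BY major

Result:
  Economics: 4 distinct
  History: 5 distinct
  Math: 3 distinct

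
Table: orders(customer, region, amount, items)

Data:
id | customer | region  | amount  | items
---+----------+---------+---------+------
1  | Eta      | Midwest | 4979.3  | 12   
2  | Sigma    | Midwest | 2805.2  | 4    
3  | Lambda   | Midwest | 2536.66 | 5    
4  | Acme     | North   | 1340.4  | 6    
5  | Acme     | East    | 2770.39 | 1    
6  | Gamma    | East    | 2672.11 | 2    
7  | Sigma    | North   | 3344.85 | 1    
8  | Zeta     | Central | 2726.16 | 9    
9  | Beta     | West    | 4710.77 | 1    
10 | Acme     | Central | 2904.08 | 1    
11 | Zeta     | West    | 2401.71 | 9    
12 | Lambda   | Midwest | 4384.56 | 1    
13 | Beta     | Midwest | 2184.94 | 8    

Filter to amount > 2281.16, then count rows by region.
SELECT region, COUNT(*)
FROM orders
WHERE amount > 2281.16
GROUP BY region

Note: WHERE filters rows before grouping.

Result:
  Central: 2
  East: 2
  Midwest: 4
  North: 1
  West: 2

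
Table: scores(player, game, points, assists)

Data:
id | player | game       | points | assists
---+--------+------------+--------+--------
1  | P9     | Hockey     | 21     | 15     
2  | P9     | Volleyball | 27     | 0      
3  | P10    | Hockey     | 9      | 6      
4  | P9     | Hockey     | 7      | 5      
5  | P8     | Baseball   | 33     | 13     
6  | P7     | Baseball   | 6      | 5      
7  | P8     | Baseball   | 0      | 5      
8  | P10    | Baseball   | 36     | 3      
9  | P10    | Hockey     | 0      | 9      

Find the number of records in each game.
SELECT game, COUNT(*) as count
FROM scores
GROUP BY game

Result:
  Baseball: 4
  Hockey: 4
  Volleyball: 1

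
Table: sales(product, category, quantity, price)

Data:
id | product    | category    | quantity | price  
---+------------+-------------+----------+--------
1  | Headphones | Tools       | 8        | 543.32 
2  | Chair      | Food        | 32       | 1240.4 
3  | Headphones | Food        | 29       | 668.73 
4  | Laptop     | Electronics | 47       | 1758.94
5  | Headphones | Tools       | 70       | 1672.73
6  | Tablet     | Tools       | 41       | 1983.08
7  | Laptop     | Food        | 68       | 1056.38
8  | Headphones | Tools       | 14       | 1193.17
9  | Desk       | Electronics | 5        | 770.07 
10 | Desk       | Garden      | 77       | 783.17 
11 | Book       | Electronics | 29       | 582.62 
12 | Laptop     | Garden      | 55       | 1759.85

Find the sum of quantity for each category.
SELECT category, SUM(quantity) as result
FROM sales
GROUP BY category

Result:
  Electronics: 81
  Food: 129
  Garden: 132
  Tools: 133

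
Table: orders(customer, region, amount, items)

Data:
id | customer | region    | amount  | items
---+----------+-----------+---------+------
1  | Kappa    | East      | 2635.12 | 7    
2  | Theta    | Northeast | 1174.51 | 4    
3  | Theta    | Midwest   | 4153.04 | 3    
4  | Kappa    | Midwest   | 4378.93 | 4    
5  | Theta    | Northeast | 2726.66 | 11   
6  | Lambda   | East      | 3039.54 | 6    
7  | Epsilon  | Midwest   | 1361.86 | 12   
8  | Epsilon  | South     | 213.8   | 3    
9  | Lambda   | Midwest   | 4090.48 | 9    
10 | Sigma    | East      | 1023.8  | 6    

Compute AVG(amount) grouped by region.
SELECT region, AVG(amount) as result
FROM orders
GROUP BY region

Result:
  East: 2232.82
  Midwest: 3496.08
  Northeast: 1950.59
  South: 213.80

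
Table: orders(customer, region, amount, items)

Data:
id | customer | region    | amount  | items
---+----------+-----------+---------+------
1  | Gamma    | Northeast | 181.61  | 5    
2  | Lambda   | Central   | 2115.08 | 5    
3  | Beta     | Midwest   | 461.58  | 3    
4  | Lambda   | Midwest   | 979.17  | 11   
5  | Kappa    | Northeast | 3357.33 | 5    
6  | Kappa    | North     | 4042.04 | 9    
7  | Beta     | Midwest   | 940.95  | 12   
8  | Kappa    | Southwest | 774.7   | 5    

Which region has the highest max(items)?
SELECT region, MAX(items) as val
FROM orders
GROUP BY region
ORDER BY val DESC
LIMIT 1

Result: Midwest with max(items) = 12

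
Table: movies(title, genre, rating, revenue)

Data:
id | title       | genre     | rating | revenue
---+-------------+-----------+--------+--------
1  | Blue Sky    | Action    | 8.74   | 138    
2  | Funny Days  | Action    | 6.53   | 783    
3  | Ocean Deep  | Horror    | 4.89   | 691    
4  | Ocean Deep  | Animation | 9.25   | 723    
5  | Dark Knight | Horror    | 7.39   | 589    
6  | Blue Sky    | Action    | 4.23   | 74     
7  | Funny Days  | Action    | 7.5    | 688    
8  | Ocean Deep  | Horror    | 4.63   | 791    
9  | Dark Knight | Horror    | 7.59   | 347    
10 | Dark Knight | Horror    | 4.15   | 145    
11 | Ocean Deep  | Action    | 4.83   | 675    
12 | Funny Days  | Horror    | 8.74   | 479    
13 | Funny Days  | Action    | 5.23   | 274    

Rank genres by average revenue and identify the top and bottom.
SELECT genre, AVG(revenue)
FROM movies
GROUP BY genre
ORDER BY AVG(revenue)

All groups:
  Action: 438.67
  Horror: 507.00
  Animation: 723.00

Highest: Animation (723.00)
Lowest: Action (438.67)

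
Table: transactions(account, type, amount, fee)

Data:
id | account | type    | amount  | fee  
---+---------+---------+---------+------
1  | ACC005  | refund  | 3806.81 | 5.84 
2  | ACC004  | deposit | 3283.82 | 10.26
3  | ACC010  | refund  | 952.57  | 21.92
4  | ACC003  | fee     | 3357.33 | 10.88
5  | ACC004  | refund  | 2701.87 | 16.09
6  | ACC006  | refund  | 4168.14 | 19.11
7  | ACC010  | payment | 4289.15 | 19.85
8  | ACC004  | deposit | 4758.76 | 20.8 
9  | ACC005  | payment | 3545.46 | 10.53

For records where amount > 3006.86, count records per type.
SELECT type, COUNT(*)
FROM transactions
WHERE amount > 3006.86
GROUP BY type

Note: WHERE filters rows before grouping.

Result:
  deposit: 2
  fee: 1
  payment: 2
  refund: 2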